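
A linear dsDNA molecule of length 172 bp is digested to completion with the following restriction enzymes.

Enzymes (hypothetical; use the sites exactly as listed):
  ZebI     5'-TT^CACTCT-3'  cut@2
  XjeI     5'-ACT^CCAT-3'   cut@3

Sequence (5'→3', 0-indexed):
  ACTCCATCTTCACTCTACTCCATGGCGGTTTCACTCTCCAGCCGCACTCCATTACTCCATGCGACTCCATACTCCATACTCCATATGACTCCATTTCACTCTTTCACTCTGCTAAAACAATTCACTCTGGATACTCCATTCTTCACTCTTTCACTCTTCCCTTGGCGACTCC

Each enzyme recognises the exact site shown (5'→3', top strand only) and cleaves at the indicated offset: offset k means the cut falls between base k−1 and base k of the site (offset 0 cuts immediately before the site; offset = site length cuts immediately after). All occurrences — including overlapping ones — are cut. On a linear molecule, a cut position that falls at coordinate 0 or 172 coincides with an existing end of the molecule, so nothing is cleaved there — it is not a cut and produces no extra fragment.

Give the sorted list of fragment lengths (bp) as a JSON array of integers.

Scan for sites:
  ZebI (TTCACTCT, off=2): starts [8, 29, 94, 102, 120, 141, 149] → cuts [10, 31, 96, 104, 122, 143, 151]
  XjeI (ACTCCAT, off=3): starts [0, 16, 45, 53, 63, 70, 77, 87, 132] → cuts [3, 19, 48, 56, 66, 73, 80, 90, 135]

Pooled cuts: [3, 10, 19, 31, 48, 56, 66, 73, 80, 90, 96, 104, 122, 135, 143, 151]

Fragments:
  [0,3): 3 bp
  [3,10): 7 bp
  [10,19): 9 bp
  [19,31): 12 bp
  [31,48): 17 bp
  [48,56): 8 bp
  [56,66): 10 bp
  [66,73): 7 bp
  [73,80): 7 bp
  [80,90): 10 bp
  [90,96): 6 bp
  [96,104): 8 bp
  [104,122): 18 bp
  [122,135): 13 bp
  [135,143): 8 bp
  [143,151): 8 bp
  [151,172): 21 bp

[3,6,7,7,7,8,8,8,8,9,10,10,12,13,17,18,21]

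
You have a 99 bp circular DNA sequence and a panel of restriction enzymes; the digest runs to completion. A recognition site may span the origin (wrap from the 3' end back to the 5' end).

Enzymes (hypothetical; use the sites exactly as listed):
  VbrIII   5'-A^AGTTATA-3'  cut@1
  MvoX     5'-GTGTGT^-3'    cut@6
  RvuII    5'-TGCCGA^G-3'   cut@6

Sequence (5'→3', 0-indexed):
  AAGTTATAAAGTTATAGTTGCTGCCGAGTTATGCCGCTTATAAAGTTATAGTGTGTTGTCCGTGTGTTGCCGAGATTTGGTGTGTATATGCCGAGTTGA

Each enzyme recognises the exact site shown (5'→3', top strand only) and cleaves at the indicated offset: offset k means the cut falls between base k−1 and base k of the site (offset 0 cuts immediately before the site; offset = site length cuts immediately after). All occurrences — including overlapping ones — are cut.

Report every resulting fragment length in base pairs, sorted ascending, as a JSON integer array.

Site scan:
  VbrIII AAGTTATA/1: at [0, 8, 42] ⇒ [1, 9, 43]
  MvoX GTGTGT/6: at [50, 61, 79] ⇒ [56, 67, 85]
  RvuII TGCCGAG/6: at [21, 67, 88] ⇒ [27, 73, 94]

All cut coordinates (distinct, sorted): [1, 9, 27, 43, 56, 67, 73, 85, 94]

Fragments:
  1→9: 8 bp
  9→27: 18 bp
  27→43: 16 bp
  43→56: 13 bp
  56→67: 11 bp
  67→73: 6 bp
  73→85: 12 bp
  85→94: 9 bp
  94→1 (wrap): 99-94+1 = 6 bp

[6,6,8,9,11,12,13,16,18]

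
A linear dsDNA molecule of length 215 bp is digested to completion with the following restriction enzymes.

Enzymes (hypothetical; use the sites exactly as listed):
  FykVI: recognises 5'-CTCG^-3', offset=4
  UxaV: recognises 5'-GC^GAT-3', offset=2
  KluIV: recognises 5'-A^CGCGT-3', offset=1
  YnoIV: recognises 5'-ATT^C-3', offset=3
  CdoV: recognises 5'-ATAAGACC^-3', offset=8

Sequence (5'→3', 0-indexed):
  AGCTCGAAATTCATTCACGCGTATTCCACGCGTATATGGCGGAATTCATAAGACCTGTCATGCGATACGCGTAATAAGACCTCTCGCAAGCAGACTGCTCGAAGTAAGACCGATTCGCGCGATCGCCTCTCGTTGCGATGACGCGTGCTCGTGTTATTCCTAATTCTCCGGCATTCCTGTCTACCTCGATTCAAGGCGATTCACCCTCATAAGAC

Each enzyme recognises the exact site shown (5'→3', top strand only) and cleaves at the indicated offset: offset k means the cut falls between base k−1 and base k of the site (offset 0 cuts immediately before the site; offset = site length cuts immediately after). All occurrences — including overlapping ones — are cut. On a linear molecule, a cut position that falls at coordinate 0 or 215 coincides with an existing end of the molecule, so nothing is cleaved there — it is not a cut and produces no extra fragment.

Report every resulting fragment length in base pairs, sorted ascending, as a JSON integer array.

Per-enzyme occurrences:
  FykVI CTCG/4: at [2, 82, 97, 128, 147, 184] ⇒ [6, 86, 101, 132, 151, 188]
  UxaV GCGAT/2: at [61, 118, 134, 195] ⇒ [63, 120, 136, 197]
  KluIV ACGCGT/1: at [16, 27, 66, 140] ⇒ [17, 28, 67, 141]
  YnoIV ATTC/3: at [8, 12, 22, 43, 112, 155, 162, 172, 188, 198] ⇒ [11, 15, 25, 46, 115, 158, 165, 175, 191, 201]
  CdoV ATAAGACC/8: at [47, 73] ⇒ [55, 81]

All cut coordinates (distinct, sorted): [6, 11, 15, 17, 25, 28, 46, 55, 63, 67, 81, 86, 101, 115, 120, 132, 136, 141, 151, 158, 165, 175, 188, 191, 197, 201]

Fragment lengths:
  [0,6): 6 bp
  [6,11): 5 bp
  [11,15): 4 bp
  [15,17): 2 bp
  [17,25): 8 bp
  [25,28): 3 bp
  [28,46): 18 bp
  [46,55): 9 bp
  [55,63): 8 bp
  [63,67): 4 bp
  [67,81): 14 bp
  [81,86): 5 bp
  [86,101): 15 bp
  [101,115): 14 bp
  [115,120): 5 bp
  [120,132): 12 bp
  [132,136): 4 bp
  [136,141): 5 bp
  [141,151): 10 bp
  [151,158): 7 bp
  [158,165): 7 bp
  [165,175): 10 bp
  [175,188): 13 bp
  [188,191): 3 bp
  [191,197): 6 bp
  [197,201): 4 bp
  [201,215): 14 bp

[2,3,3,4,4,4,4,5,5,5,5,6,6,7,7,8,8,9,10,10,12,13,14,14,14,15,18]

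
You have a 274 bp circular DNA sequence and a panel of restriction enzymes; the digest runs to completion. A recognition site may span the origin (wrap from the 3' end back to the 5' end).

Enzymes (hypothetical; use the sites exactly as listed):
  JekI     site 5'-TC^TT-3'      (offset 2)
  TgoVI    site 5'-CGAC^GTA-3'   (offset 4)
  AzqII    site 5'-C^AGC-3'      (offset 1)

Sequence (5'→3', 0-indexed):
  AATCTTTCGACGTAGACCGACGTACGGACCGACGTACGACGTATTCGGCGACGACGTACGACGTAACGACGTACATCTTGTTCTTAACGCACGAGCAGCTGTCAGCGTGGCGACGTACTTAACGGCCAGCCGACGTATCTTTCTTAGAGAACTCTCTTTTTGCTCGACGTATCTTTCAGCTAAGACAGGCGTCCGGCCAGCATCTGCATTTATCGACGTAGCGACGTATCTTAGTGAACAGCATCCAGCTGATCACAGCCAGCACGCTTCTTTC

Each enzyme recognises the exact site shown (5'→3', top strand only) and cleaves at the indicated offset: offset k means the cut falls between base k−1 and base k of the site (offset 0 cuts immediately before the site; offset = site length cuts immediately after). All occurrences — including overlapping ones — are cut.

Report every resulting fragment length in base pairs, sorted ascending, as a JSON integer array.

Site scan:
  JekI (TCTT, off=2): starts [2, 75, 81, 137, 141, 154, 171, 228, 268] → cuts [4, 77, 83, 139, 143, 156, 173, 230, 270]
  TgoVI (CGACGTA, off=4): starts [7, 17, 29, 36, 51, 58, 66, 110, 130, 164, 213, 221] → cuts [11, 21, 33, 40, 55, 62, 70, 114, 134, 168, 217, 225]
  AzqII (CAGC, off=1): starts [95, 102, 126, 176, 197, 238, 245, 255, 259] → cuts [96, 103, 127, 177, 198, 239, 246, 256, 260]

All cut coordinates (distinct, sorted): [4, 11, 21, 33, 40, 55, 62, 70, 77, 83, 96, 103, 114, 127, 134, 139, 143, 156, 168, 173, 177, 198, 217, 225, 230, 239, 246, 256, 260, 270]

Fragments:
  4→11: 7 bp
  11→21: 10 bp
  21→33: 12 bp
  33→40: 7 bp
  40→55: 15 bp
  55→62: 7 bp
  62→70: 8 bp
  70→77: 7 bp
  77→83: 6 bp
  83→96: 13 bp
  96→103: 7 bp
  103→114: 11 bp
  114→127: 13 bp
  127→134: 7 bp
  134→139: 5 bp
  139→143: 4 bp
  143→156: 13 bp
  156→168: 12 bp
  168→173: 5 bp
  173→177: 4 bp
  177→198: 21 bp
  198→217: 19 bp
  217→225: 8 bp
  225→230: 5 bp
  230→239: 9 bp
  239→246: 7 bp
  246→256: 10 bp
  256→260: 4 bp
  260→270: 10 bp
  270→4 (wrap): 274-270+4 = 8 bp

[4,4,4,5,5,5,6,7,7,7,7,7,7,7,8,8,8,9,10,10,10,11,12,12,13,13,13,15,19,21]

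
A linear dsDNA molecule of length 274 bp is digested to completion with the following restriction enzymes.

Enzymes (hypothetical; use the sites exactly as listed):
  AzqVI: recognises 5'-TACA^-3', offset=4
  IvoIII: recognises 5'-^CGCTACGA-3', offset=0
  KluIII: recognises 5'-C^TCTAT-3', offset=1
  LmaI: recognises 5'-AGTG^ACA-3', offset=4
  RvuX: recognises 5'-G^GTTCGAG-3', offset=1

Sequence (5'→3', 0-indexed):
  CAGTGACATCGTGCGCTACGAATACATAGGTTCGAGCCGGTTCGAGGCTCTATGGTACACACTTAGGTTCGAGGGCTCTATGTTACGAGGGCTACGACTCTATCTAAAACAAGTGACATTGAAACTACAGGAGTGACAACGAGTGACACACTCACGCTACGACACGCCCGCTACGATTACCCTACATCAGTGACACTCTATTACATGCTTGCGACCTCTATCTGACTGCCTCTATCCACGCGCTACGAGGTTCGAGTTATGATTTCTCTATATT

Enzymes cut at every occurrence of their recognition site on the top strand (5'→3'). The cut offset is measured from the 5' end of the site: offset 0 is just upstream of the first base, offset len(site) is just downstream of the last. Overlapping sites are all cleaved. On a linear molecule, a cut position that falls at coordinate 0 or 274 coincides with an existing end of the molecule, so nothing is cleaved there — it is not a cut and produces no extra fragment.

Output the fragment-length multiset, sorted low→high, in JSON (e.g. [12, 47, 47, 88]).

[3,4,5,6,6,7,8,8,9,9,9,9,10,10,10,10,11,11,13,14,14,14,17,17,18,22]

Site scan:
  AzqVI TACA/4: at [22, 55, 125, 182, 201] ⇒ [26, 59, 129, 186, 205]
  IvoIII CGCTACGA/0: at [13, 154, 168, 240] ⇒ [13, 154, 168, 240]
  KluIII CTCTAT/1: at [47, 75, 97, 195, 215, 229, 265] ⇒ [48, 76, 98, 196, 216, 230, 266]
  LmaI AGTGACA/4: at [1, 111, 131, 141, 188] ⇒ [5, 115, 135, 145, 192]
  RvuX GGTTCGAG/1: at [28, 38, 65, 248] ⇒ [29, 39, 66, 249]

All cut coordinates (distinct, sorted): [5, 13, 26, 29, 39, 48, 59, 66, 76, 98, 115, 129, 135, 145, 154, 168, 186, 192, 196, 205, 216, 230, 240, 249, 266]

Fragments:
  [0,5): 5 bp
  [5,13): 8 bp
  [13,26): 13 bp
  [26,29): 3 bp
  [29,39): 10 bp
  [39,48): 9 bp
  [48,59): 11 bp
  [59,66): 7 bp
  [66,76): 10 bp
  [76,98): 22 bp
  [98,115): 17 bp
  [115,129): 14 bp
  [129,135): 6 bp
  [135,145): 10 bp
  [145,154): 9 bp
  [154,168): 14 bp
  [168,186): 18 bp
  [186,192): 6 bp
  [192,196): 4 bp
  [196,205): 9 bp
  [205,216): 11 bp
  [216,230): 14 bp
  [230,240): 10 bp
  [240,249): 9 bp
  [249,266): 17 bp
  [266,274): 8 bp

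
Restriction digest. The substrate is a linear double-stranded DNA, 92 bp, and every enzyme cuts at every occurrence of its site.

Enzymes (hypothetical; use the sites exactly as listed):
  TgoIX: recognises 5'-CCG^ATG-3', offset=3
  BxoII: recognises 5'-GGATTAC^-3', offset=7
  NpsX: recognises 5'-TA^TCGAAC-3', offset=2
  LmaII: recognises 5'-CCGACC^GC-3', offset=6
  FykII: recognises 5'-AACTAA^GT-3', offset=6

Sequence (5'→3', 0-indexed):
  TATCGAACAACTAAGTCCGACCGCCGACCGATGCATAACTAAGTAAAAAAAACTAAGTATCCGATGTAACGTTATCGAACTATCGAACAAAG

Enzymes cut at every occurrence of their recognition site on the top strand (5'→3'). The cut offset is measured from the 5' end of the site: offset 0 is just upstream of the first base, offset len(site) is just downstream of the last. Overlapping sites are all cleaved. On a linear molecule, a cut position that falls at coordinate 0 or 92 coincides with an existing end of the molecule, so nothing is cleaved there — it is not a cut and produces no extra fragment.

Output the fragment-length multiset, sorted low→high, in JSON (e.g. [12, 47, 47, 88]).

[2,7,8,8,8,10,11,12,12,14]

Scan for sites:
  TgoIX CCGATG/3: at [27, 60] ⇒ [30, 63]
  BxoII (GGATTAC, off=7): no sites
  NpsX TATCGAAC/2: at [0, 72, 80] ⇒ [2, 74, 82]
  LmaII CCGACCGC/6: at [16] ⇒ [22]
  FykII AACTAAGT/6: at [8, 36, 50] ⇒ [14, 42, 56]

Pooled cuts: [2, 14, 22, 30, 42, 56, 63, 74, 82]

Fragments:
  [0,2): 2 bp
  [2,14): 12 bp
  [14,22): 8 bp
  [22,30): 8 bp
  [30,42): 12 bp
  [42,56): 14 bp
  [56,63): 7 bp
  [63,74): 11 bp
  [74,82): 8 bp
  [82,92): 10 bp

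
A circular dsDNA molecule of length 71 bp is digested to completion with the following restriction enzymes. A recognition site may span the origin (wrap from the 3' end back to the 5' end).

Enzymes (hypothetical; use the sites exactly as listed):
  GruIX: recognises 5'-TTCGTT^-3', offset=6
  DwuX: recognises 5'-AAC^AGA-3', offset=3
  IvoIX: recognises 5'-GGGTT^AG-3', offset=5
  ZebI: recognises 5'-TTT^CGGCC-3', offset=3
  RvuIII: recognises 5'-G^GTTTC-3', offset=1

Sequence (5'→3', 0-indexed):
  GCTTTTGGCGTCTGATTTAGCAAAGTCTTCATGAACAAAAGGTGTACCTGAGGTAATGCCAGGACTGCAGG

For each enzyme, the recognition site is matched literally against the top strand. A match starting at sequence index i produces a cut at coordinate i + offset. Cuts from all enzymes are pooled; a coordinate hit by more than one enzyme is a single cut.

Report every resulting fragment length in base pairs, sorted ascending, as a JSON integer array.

[71]

Site scan:
  GruIX (TTCGTT, off=6): no sites
  DwuX (AACAGA, off=3): no sites
  IvoIX (GGGTTAG, off=5): no sites
  ZebI (TTTCGGCC, off=3): no sites
  RvuIII (GGTTTC, off=1): no sites

All cut coordinates (distinct, sorted): ∅

Fragment lengths:
  no cuts → one circular fragment of 71 bp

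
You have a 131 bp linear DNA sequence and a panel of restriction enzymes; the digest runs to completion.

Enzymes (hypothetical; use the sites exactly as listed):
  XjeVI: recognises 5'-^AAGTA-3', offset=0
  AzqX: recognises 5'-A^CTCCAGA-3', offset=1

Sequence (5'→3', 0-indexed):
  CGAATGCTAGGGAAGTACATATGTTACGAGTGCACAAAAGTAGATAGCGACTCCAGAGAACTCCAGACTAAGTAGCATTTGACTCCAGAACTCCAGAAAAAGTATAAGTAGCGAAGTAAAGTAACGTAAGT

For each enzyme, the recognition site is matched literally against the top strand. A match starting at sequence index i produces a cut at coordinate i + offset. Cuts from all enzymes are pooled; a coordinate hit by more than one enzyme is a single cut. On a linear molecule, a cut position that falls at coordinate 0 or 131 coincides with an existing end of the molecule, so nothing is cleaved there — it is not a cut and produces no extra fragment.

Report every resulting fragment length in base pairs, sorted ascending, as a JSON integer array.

[5,6,8,8,9,9,10,12,13,13,13,25]

Per-enzyme occurrences:
  XjeVI (AAGTA, off=0): starts [12, 37, 69, 99, 105, 113, 118] → cuts [12, 37, 69, 99, 105, 113, 118]
  AzqX (ACTCCAGA, off=1): starts [49, 59, 81, 89] → cuts [50, 60, 82, 90]

All cut coordinates (distinct, sorted): [12, 37, 50, 60, 69, 82, 90, 99, 105, 113, 118]

Fragment lengths:
  [0,12): 12 bp
  [12,37): 25 bp
  [37,50): 13 bp
  [50,60): 10 bp
  [60,69): 9 bp
  [69,82): 13 bp
  [82,90): 8 bp
  [90,99): 9 bp
  [99,105): 6 bp
  [105,113): 8 bp
  [113,118): 5 bp
  [118,131): 13 bp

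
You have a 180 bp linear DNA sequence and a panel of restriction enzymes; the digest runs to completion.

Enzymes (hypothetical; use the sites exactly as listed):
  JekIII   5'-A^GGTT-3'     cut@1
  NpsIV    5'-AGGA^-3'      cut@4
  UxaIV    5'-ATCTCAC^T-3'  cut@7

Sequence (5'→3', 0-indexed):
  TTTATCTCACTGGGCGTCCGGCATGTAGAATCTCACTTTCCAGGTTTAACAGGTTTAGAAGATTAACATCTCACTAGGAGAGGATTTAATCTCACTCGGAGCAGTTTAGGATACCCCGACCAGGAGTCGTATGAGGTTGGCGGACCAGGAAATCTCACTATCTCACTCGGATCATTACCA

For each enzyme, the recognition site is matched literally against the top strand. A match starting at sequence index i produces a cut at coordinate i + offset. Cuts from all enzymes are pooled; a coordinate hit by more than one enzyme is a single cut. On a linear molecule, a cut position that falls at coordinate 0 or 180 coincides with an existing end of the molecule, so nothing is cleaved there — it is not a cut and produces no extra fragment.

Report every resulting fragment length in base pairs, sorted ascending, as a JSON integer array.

[5,5,6,8,8,9,9,10,11,14,14,16,16,23,26]

Site scan:
  JekIII (AGGTT, off=1): starts [41, 50, 133] → cuts [42, 51, 134]
  NpsIV (AGGA, off=4): starts [75, 80, 107, 121, 146] → cuts [79, 84, 111, 125, 150]
  UxaIV (ATCTCACT, off=7): starts [3, 29, 67, 88, 151, 159] → cuts [10, 36, 74, 95, 158, 166]

All cut coordinates (distinct, sorted): [10, 36, 42, 51, 74, 79, 84, 95, 111, 125, 134, 150, 158, 166]

Fragments:
  [0,10): 10 bp
  [10,36): 26 bp
  [36,42): 6 bp
  [42,51): 9 bp
  [51,74): 23 bp
  [74,79): 5 bp
  [79,84): 5 bp
  [84,95): 11 bp
  [95,111): 16 bp
  [111,125): 14 bp
  [125,134): 9 bp
  [134,150): 16 bp
  [150,158): 8 bp
  [158,166): 8 bp
  [166,180): 14 bp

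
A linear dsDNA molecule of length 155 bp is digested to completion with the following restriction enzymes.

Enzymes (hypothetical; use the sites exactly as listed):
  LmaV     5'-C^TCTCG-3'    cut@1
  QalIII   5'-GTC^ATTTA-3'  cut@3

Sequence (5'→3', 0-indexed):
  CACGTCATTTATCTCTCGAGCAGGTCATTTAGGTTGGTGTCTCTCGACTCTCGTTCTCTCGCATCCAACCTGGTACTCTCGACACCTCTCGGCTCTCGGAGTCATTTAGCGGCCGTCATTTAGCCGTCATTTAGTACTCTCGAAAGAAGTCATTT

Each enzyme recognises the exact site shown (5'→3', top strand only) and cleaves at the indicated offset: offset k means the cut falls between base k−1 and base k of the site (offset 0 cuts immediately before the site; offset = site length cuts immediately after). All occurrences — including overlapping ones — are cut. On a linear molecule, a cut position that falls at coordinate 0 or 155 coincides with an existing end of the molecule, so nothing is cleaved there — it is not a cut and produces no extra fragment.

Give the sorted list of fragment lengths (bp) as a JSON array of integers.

[6,7,7,7,8,9,10,10,11,13,14,15,18,20]

Site scan:
  LmaV CTCTCG/1: at [12, 40, 47, 55, 75, 85, 92, 136] ⇒ [13, 41, 48, 56, 76, 86, 93, 137]
  QalIII GTCATTTA/3: at [3, 23, 100, 114, 125] ⇒ [6, 26, 103, 117, 128]

All cut coordinates (distinct, sorted): [6, 13, 26, 41, 48, 56, 76, 86, 93, 103, 117, 128, 137]

Fragments:
  [0,6): 6 bp
  [6,13): 7 bp
  [13,26): 13 bp
  [26,41): 15 bp
  [41,48): 7 bp
  [48,56): 8 bp
  [56,76): 20 bp
  [76,86): 10 bp
  [86,93): 7 bp
  [93,103): 10 bp
  [103,117): 14 bp
  [117,128): 11 bp
  [128,137): 9 bp
  [137,155): 18 bp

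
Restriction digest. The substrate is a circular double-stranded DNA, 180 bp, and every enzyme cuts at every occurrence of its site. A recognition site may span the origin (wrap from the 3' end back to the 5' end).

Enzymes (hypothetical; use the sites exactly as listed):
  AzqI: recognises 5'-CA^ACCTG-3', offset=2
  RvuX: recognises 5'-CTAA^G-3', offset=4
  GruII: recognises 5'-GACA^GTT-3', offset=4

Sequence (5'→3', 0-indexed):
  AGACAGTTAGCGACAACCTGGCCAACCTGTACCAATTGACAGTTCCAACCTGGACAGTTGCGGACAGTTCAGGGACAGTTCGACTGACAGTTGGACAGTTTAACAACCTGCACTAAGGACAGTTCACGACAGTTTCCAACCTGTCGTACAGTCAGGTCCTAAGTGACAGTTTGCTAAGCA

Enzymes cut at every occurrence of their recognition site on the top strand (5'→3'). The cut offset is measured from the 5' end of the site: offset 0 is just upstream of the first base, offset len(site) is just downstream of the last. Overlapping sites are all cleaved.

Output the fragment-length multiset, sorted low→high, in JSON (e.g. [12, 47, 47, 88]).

Site scan:
  AzqI (CAACCTG, off=2): starts [13, 22, 45, 103, 136] → cuts [15, 24, 47, 105, 138]
  RvuX (CTAAG, off=4): starts [112, 158, 173] → cuts [116, 162, 177]
  GruII (GACAGTT, off=4): starts [1, 37, 52, 62, 73, 85, 93, 117, 127, 164] → cuts [5, 41, 56, 66, 77, 89, 97, 121, 131, 168]

All cut coordinates (distinct, sorted): [5, 15, 24, 41, 47, 56, 66, 77, 89, 97, 105, 116, 121, 131, 138, 162, 168, 177]

Fragment lengths:
  5→15: 10 bp
  15→24: 9 bp
  24→41: 17 bp
  41→47: 6 bp
  47→56: 9 bp
  56→66: 10 bp
  66→77: 11 bp
  77→89: 12 bp
  89→97: 8 bp
  97→105: 8 bp
  105→116: 11 bp
  116→121: 5 bp
  121→131: 10 bp
  131→138: 7 bp
  138→162: 24 bp
  162→168: 6 bp
  168→177: 9 bp
  177→5 (wrap): 180-177+5 = 8 bp

[5,6,6,7,8,8,8,9,9,9,10,10,10,11,11,12,17,24]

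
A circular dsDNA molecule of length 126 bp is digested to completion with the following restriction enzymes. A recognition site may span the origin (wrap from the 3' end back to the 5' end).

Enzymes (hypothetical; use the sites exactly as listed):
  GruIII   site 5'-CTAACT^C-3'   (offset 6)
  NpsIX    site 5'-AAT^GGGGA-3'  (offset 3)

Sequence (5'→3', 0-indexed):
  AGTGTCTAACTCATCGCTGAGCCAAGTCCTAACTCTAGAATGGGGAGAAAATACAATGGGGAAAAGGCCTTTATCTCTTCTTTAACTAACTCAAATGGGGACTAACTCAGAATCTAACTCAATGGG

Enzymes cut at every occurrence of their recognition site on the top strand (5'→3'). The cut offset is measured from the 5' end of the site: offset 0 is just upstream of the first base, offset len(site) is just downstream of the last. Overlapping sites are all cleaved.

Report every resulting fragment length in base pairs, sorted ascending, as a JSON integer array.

Site scan:
  GruIII (CTAACTC, off=6): starts [5, 28, 85, 101, 113] → cuts [11, 34, 91, 107, 119]
  NpsIX (AATGGGGA, off=3): starts [38, 54, 93] → cuts [41, 57, 96]

All cut coordinates (distinct, sorted): [11, 34, 41, 57, 91, 96, 107, 119]

Fragment lengths:
  11→34: 23 bp
  34→41: 7 bp
  41→57: 16 bp
  57→91: 34 bp
  91→96: 5 bp
  96→107: 11 bp
  107→119: 12 bp
  119→11 (wrap): 126-119+11 = 18 bp

[5,7,11,12,16,18,23,34]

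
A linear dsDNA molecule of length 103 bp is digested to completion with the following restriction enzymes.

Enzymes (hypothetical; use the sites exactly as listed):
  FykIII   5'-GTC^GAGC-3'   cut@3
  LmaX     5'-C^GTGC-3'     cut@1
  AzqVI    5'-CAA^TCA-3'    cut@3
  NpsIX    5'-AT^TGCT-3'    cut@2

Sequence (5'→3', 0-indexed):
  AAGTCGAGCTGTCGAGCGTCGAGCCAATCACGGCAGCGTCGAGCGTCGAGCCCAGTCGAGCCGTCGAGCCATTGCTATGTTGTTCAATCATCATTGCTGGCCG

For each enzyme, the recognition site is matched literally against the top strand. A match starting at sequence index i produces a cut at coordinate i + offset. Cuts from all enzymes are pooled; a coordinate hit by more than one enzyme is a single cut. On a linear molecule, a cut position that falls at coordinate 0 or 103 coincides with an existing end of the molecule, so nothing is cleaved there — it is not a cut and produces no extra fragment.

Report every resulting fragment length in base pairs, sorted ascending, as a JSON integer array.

[5,7,7,7,7,7,8,8,9,10,13,15]

Per-enzyme occurrences:
  FykIII (GTCGAGC, off=3): starts [2, 10, 17, 37, 44, 54, 62] → cuts [5, 13, 20, 40, 47, 57, 65]
  LmaX (CGTGC, off=1): no sites
  AzqVI (CAATCA, off=3): starts [24, 84] → cuts [27, 87]
  NpsIX (ATTGCT, off=2): starts [70, 92] → cuts [72, 94]

All cut coordinates (distinct, sorted): [5, 13, 20, 27, 40, 47, 57, 65, 72, 87, 94]

Fragment lengths:
  [0,5): 5 bp
  [5,13): 8 bp
  [13,20): 7 bp
  [20,27): 7 bp
  [27,40): 13 bp
  [40,47): 7 bp
  [47,57): 10 bp
  [57,65): 8 bp
  [65,72): 7 bp
  [72,87): 15 bp
  [87,94): 7 bp
  [94,103): 9 bp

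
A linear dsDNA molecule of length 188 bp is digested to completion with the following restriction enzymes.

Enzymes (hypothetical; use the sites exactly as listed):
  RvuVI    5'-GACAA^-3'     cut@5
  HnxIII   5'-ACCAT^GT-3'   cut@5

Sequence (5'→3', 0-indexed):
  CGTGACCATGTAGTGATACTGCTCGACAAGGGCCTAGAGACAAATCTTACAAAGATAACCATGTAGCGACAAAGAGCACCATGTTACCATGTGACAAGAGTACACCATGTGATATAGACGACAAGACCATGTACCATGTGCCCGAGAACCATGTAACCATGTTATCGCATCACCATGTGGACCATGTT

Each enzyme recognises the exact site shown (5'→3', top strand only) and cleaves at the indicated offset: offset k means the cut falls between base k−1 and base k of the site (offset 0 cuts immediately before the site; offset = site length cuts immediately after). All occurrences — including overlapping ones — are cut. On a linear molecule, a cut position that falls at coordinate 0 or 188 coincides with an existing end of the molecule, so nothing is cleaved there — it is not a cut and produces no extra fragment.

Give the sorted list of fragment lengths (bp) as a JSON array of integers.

Per-enzyme occurrences:
  RvuVI (GACAA, off=5): starts [24, 38, 67, 92, 119] → cuts [29, 43, 72, 97, 124]
  HnxIII (ACCATGT, off=5): starts [4, 57, 77, 85, 103, 125, 132, 147, 155, 171, 180] → cuts [9, 62, 82, 90, 108, 130, 137, 152, 160, 176, 185]

All cut coordinates (distinct, sorted): [9, 29, 43, 62, 72, 82, 90, 97, 108, 124, 130, 137, 152, 160, 176, 185]

Fragment lengths:
  [0,9): 9 bp
  [9,29): 20 bp
  [29,43): 14 bp
  [43,62): 19 bp
  [62,72): 10 bp
  [72,82): 10 bp
  [82,90): 8 bp
  [90,97): 7 bp
  [97,108): 11 bp
  [108,124): 16 bp
  [124,130): 6 bp
  [130,137): 7 bp
  [137,152): 15 bp
  [152,160): 8 bp
  [160,176): 16 bp
  [176,185): 9 bp
  [185,188): 3 bp

[3,6,7,7,8,8,9,9,10,10,11,14,15,16,16,19,20]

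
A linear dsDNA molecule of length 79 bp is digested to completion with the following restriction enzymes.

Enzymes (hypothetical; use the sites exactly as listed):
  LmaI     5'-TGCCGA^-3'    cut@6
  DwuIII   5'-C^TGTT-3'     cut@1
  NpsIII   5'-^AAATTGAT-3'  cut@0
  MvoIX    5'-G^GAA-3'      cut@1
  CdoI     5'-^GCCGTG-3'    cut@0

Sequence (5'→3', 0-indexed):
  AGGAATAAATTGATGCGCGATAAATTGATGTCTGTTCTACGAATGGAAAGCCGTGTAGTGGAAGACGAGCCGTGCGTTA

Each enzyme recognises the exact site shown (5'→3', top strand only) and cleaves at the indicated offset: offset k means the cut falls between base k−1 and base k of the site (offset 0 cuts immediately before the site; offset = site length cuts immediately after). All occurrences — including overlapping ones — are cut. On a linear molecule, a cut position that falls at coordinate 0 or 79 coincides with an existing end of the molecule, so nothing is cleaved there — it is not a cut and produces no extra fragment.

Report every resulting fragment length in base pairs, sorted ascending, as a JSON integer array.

[2,4,4,8,11,11,11,13,15]

Scan for sites:
  LmaI (TGCCGA, off=6): no sites
  DwuIII CTGTT/1: at [31] ⇒ [32]
  NpsIII AAATTGAT/0: at [6, 21] ⇒ [6, 21]
  MvoIX GGAA/1: at [1, 44, 59] ⇒ [2, 45, 60]
  CdoI GCCGTG/0: at [49, 68] ⇒ [49, 68]

Pooled cuts: [2, 6, 21, 32, 45, 49, 60, 68]

Fragments:
  [0,2): 2 bp
  [2,6): 4 bp
  [6,21): 15 bp
  [21,32): 11 bp
  [32,45): 13 bp
  [45,49): 4 bp
  [49,60): 11 bp
  [60,68): 8 bp
  [68,79): 11 bp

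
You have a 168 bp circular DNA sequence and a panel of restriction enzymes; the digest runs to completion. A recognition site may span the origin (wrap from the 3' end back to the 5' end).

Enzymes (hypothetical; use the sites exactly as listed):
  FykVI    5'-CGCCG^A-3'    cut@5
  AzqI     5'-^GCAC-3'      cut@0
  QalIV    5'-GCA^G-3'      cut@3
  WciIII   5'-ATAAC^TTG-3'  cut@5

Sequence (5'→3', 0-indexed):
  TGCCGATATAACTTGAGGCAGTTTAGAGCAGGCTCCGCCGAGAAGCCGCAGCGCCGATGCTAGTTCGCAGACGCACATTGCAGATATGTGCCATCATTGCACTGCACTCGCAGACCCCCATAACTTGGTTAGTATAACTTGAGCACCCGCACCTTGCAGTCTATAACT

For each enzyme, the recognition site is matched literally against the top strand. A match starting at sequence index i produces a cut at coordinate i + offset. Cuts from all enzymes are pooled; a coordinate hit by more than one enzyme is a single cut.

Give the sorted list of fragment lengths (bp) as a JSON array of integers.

Site scan:
  FykVI (CGCCGA, off=5): starts [35, 51] → cuts [40, 56]
  AzqI (GCAC, off=0): starts [72, 98, 103, 142, 148] → cuts [72, 98, 103, 142, 148]
  QalIV (GCAG, off=3): starts [17, 27, 47, 66, 79, 109, 155] → cuts [20, 30, 50, 69, 82, 112, 158]
  WciIII (ATAACTTG, off=5): starts [7, 119, 133, 162] → cuts [12, 124, 138, 167]

All cut coordinates (distinct, sorted): [12, 20, 30, 40, 50, 56, 69, 72, 82, 98, 103, 112, 124, 138, 142, 148, 158, 167]

Fragments:
  12→20: 8 bp
  20→30: 10 bp
  30→40: 10 bp
  40→50: 10 bp
  50→56: 6 bp
  56→69: 13 bp
  69→72: 3 bp
  72→82: 10 bp
  82→98: 16 bp
  98→103: 5 bp
  103→112: 9 bp
  112→124: 12 bp
  124→138: 14 bp
  138→142: 4 bp
  142→148: 6 bp
  148→158: 10 bp
  158→167: 9 bp
  167→12 (wrap): 168-167+12 = 13 bp

[3,4,5,6,6,8,9,9,10,10,10,10,10,12,13,13,14,16]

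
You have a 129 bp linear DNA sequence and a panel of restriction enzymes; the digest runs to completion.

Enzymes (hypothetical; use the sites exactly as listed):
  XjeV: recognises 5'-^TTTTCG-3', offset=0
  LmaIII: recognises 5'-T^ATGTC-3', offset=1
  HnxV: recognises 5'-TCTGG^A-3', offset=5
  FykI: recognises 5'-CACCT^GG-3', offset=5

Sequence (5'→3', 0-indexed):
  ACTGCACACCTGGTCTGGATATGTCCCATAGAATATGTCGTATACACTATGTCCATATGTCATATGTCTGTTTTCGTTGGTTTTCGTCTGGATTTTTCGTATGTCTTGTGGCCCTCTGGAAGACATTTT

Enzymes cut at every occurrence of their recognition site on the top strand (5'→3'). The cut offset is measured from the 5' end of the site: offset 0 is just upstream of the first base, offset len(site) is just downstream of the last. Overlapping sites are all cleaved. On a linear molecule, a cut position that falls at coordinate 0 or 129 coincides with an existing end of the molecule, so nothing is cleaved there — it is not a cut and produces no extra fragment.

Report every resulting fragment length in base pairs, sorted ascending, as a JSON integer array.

Site scan:
  XjeV TTTTCG/0: at [70, 80, 93] ⇒ [70, 80, 93]
  LmaIII TATGTC/1: at [19, 33, 47, 55, 62, 99] ⇒ [20, 34, 48, 56, 63, 100]
  HnxV TCTGGA/5: at [13, 86, 114] ⇒ [18, 91, 119]
  FykI CACCTGG/5: at [6] ⇒ [11]

All cut coordinates (distinct, sorted): [11, 18, 20, 34, 48, 56, 63, 70, 80, 91, 93, 100, 119]

Fragments:
  [0,11): 11 bp
  [11,18): 7 bp
  [18,20): 2 bp
  [20,34): 14 bp
  [34,48): 14 bp
  [48,56): 8 bp
  [56,63): 7 bp
  [63,70): 7 bp
  [70,80): 10 bp
  [80,91): 11 bp
  [91,93): 2 bp
  [93,100): 7 bp
  [100,119): 19 bp
  [119,129): 10 bp

[2,2,7,7,7,7,8,10,10,11,11,14,14,19]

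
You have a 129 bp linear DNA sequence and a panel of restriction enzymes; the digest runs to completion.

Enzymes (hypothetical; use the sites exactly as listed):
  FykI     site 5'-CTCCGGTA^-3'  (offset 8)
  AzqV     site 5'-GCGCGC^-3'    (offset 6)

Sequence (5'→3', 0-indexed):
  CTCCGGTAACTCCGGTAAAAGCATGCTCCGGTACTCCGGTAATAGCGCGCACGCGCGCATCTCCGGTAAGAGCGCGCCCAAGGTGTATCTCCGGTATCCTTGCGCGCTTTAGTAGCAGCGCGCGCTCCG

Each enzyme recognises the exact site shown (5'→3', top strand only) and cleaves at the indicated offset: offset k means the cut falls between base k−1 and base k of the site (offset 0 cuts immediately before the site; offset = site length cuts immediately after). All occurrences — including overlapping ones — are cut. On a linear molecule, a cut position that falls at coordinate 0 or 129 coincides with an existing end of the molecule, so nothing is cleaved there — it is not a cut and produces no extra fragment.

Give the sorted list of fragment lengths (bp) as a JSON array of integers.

[2,4,8,8,8,9,9,9,10,11,16,16,19]

Site scan:
  FykI CTCCGGTA/8: at [0, 9, 25, 33, 60, 88] ⇒ [8, 17, 33, 41, 68, 96]
  AzqV GCGCGC/6: at [44, 52, 71, 101, 117, 119] ⇒ [50, 58, 77, 107, 123, 125]

Pooled cuts: [8, 17, 33, 41, 50, 58, 68, 77, 96, 107, 123, 125]

Fragment lengths:
  [0,8): 8 bp
  [8,17): 9 bp
  [17,33): 16 bp
  [33,41): 8 bp
  [41,50): 9 bp
  [50,58): 8 bp
  [58,68): 10 bp
  [68,77): 9 bp
  [77,96): 19 bp
  [96,107): 11 bp
  [107,123): 16 bp
  [123,125): 2 bp
  [125,129): 4 bp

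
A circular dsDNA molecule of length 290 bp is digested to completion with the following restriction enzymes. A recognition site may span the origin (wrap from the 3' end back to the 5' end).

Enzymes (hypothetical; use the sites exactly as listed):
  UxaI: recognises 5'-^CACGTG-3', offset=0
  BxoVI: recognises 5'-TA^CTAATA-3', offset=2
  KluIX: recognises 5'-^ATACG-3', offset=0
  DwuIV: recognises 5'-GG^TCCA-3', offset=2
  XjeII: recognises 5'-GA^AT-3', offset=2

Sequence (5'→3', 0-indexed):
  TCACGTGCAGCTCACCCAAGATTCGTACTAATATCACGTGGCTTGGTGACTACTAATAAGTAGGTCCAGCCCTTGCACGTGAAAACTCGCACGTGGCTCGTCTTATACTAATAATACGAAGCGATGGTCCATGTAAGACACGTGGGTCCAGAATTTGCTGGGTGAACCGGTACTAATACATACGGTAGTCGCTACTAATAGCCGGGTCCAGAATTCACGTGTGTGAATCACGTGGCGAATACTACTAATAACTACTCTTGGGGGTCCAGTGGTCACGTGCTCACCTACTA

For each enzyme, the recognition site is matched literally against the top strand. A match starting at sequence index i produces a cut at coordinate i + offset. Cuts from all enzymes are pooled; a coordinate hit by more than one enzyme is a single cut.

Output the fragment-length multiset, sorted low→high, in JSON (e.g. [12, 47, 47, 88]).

[2,3,6,6,6,6,7,7,8,9,10,11,11,11,12,12,14,14,15,18,18,18,20,20,26]

Scan for sites:
  UxaI (CACGTG, off=0): starts [1, 34, 75, 89, 138, 215, 228, 273] → cuts [1, 34, 75, 89, 138, 215, 228, 273]
  BxoVI (TACTAATA, off=2): starts [25, 50, 105, 170, 192, 242] → cuts [27, 52, 107, 172, 194, 244]
  KluIX (ATACG, off=0): starts [113, 179] → cuts [113, 179]
  DwuIV (GGTCCA, off=2): starts [62, 125, 144, 204, 262] → cuts [64, 127, 146, 206, 264]
  XjeII (GAAT, off=2): starts [150, 210, 224, 236] → cuts [152, 212, 226, 238]

Pooled cuts: [1, 27, 34, 52, 64, 75, 89, 107, 113, 127, 138, 146, 152, 172, 179, 194, 206, 212, 215, 226, 228, 238, 244, 264, 273]

Fragment lengths:
  1→27: 26 bp
  27→34: 7 bp
  34→52: 18 bp
  52→64: 12 bp
  64→75: 11 bp
  75→89: 14 bp
  89→107: 18 bp
  107→113: 6 bp
  113→127: 14 bp
  127→138: 11 bp
  138→146: 8 bp
  146→152: 6 bp
  152→172: 20 bp
  172→179: 7 bp
  179→194: 15 bp
  194→206: 12 bp
  206→212: 6 bp
  212→215: 3 bp
  215→226: 11 bp
  226→228: 2 bp
  228→238: 10 bp
  238→244: 6 bp
  244→264: 20 bp
  264→273: 9 bp
  273→1 (wrap): 290-273+1 = 18 bp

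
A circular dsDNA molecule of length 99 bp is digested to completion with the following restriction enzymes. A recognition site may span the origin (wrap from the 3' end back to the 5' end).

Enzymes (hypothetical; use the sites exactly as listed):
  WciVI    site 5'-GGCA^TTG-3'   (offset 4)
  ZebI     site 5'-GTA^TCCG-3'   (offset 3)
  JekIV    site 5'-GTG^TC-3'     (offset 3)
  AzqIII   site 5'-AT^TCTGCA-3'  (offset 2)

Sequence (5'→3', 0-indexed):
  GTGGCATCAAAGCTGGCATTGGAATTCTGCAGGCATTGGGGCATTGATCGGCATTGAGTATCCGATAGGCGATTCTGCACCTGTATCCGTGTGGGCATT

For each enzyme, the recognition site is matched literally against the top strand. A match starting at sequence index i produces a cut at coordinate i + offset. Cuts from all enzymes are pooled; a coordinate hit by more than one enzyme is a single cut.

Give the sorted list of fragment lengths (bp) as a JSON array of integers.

Site scan:
  WciVI GGCATTG/4: at [14, 31, 39, 49, 93] ⇒ [18, 35, 43, 53, 97]
  ZebI GTATCCG/3: at [57, 82] ⇒ [60, 85]
  JekIV (GTGTC, off=3): no sites
  AzqIII ATTCTGCA/2: at [23, 71] ⇒ [25, 73]

All cut coordinates (distinct, sorted): [18, 25, 35, 43, 53, 60, 73, 85, 97]

Fragment lengths:
  18→25: 7 bp
  25→35: 10 bp
  35→43: 8 bp
  43→53: 10 bp
  53→60: 7 bp
  60→73: 13 bp
  73→85: 12 bp
  85→97: 12 bp
  97→18 (wrap): 99-97+18 = 20 bp

[7,7,8,10,10,12,12,13,20]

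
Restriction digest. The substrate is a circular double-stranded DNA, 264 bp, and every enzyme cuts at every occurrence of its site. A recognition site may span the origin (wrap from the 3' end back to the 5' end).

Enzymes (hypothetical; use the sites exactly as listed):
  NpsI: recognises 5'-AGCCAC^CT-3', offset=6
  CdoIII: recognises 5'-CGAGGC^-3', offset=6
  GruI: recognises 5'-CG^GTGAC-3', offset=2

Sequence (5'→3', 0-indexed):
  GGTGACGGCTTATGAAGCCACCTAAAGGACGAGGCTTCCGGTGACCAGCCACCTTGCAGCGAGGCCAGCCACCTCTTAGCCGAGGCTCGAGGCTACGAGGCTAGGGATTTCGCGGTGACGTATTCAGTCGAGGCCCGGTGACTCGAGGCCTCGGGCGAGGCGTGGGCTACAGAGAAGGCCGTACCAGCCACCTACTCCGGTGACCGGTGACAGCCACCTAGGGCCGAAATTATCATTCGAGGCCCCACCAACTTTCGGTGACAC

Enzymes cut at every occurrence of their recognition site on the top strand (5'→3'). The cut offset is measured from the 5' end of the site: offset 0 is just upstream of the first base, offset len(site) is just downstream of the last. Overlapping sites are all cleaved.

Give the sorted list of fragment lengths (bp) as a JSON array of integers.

[3,5,7,7,7,8,8,8,11,12,12,12,13,13,14,14,14,20,20,26,30]

Scan for sites:
  NpsI (AGCCACCT, off=6): starts [15, 46, 66, 185, 211] → cuts [21, 52, 72, 191, 217]
  CdoIII (CGAGGC, off=6): starts [29, 59, 80, 87, 95, 128, 143, 155, 237] → cuts [35, 65, 86, 93, 101, 134, 149, 161, 243]
  GruI (CGGTGAC, off=2): starts [38, 112, 135, 197, 204, 255, 263] → cuts [1, 40, 114, 137, 199, 206, 257]

Pooled cuts: [1, 21, 35, 40, 52, 65, 72, 86, 93, 101, 114, 134, 137, 149, 161, 191, 199, 206, 217, 243, 257]

Fragments:
  1→21: 20 bp
  21→35: 14 bp
  35→40: 5 bp
  40→52: 12 bp
  52→65: 13 bp
  65→72: 7 bp
  72→86: 14 bp
  86→93: 7 bp
  93→101: 8 bp
  101→114: 13 bp
  114→134: 20 bp
  134→137: 3 bp
  137→149: 12 bp
  149→161: 12 bp
  161→191: 30 bp
  191→199: 8 bp
  199→206: 7 bp
  206→217: 11 bp
  217→243: 26 bp
  243→257: 14 bp
  257→1 (wrap): 264-257+1 = 8 bp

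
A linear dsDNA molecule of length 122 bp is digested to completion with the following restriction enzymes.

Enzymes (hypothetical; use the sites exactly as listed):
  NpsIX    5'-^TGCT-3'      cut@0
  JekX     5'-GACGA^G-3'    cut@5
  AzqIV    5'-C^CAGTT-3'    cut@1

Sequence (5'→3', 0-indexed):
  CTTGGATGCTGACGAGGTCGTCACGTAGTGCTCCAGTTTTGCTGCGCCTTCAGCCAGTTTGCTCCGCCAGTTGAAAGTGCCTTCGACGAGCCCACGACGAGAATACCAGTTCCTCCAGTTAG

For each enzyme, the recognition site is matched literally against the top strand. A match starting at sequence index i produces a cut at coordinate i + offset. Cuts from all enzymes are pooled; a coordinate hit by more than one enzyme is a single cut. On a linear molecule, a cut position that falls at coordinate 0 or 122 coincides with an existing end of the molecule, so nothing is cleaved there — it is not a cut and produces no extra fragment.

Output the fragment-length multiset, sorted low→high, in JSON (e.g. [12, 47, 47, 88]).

Scan for sites:
  NpsIX (TGCT, off=0): starts [6, 28, 39, 59] → cuts [6, 28, 39, 59]
  JekX (GACGAG, off=5): starts [10, 84, 95] → cuts [15, 89, 100]
  AzqIV (CCAGTT, off=1): starts [32, 53, 66, 105, 114] → cuts [33, 54, 67, 106, 115]

Pooled cuts: [6, 15, 28, 33, 39, 54, 59, 67, 89, 100, 106, 115]

Fragment lengths:
  [0,6): 6 bp
  [6,15): 9 bp
  [15,28): 13 bp
  [28,33): 5 bp
  [33,39): 6 bp
  [39,54): 15 bp
  [54,59): 5 bp
  [59,67): 8 bp
  [67,89): 22 bp
  [89,100): 11 bp
  [100,106): 6 bp
  [106,115): 9 bp
  [115,122): 7 bp

[5,5,6,6,6,7,8,9,9,11,13,15,22]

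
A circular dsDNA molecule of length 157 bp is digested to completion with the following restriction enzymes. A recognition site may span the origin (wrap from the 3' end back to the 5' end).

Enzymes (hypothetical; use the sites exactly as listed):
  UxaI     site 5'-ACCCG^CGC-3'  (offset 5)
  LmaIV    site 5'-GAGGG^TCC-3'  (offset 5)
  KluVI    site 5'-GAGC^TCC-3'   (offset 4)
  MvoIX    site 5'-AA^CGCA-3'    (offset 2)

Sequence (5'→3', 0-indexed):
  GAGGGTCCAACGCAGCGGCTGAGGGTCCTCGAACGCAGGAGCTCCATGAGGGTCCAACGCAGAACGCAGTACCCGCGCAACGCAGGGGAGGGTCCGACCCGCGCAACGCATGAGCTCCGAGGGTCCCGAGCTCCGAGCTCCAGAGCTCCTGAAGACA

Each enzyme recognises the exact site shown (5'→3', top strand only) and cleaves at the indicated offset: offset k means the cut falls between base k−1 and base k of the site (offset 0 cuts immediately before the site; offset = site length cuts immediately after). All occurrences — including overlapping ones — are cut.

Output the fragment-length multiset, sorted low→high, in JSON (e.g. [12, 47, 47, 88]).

[5,5,5,5,7,7,8,8,8,8,9,9,9,10,11,12,15,16]

Site scan:
  UxaI ACCCGCGC/5: at [70, 96] ⇒ [75, 101]
  LmaIV GAGGGTCC/5: at [0, 20, 47, 87, 118] ⇒ [5, 25, 52, 92, 123]
  KluVI GAGCTCC/4: at [38, 111, 127, 134, 142] ⇒ [42, 115, 131, 138, 146]
  MvoIX AACGCA/2: at [8, 31, 55, 62, 78, 104] ⇒ [10, 33, 57, 64, 80, 106]

All cut coordinates (distinct, sorted): [5, 10, 25, 33, 42, 52, 57, 64, 75, 80, 92, 101, 106, 115, 123, 131, 138, 146]

Fragments:
  5→10: 5 bp
  10→25: 15 bp
  25→33: 8 bp
  33→42: 9 bp
  42→52: 10 bp
  52→57: 5 bp
  57→64: 7 bp
  64→75: 11 bp
  75→80: 5 bp
  80→92: 12 bp
  92→101: 9 bp
  101→106: 5 bp
  106→115: 9 bp
  115→123: 8 bp
  123→131: 8 bp
  131→138: 7 bp
  138→146: 8 bp
  146→5 (wrap): 157-146+5 = 16 bp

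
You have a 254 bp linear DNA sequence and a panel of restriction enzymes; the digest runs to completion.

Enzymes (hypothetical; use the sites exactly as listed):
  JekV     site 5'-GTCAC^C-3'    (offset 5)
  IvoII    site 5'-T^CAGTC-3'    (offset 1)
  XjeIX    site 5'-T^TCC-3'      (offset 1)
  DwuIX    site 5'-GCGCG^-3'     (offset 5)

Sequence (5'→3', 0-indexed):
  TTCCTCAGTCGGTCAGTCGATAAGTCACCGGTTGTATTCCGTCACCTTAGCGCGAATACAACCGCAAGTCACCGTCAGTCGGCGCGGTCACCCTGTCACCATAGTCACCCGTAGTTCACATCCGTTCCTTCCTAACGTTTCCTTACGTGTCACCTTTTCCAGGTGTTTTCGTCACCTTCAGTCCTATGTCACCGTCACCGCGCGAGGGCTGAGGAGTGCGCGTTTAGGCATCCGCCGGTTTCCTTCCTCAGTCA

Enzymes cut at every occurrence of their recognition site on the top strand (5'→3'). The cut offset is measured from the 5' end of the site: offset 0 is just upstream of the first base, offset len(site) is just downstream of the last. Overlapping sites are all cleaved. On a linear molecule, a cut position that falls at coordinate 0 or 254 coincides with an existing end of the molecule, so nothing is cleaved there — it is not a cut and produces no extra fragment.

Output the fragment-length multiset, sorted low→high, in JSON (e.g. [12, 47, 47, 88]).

[1,3,3,4,4,4,4,4,5,6,6,6,8,8,8,9,9,9,10,11,14,14,15,17,18,18,18,18]

Scan for sites:
  JekV GTCACC/5: at [23, 40, 67, 86, 94, 103, 148, 170, 187, 193] ⇒ [28, 45, 72, 91, 99, 108, 153, 175, 192, 198]
  IvoII TCAGTC/1: at [4, 12, 74, 177, 247] ⇒ [5, 13, 75, 178, 248]
  XjeIX TTCC/1: at [0, 36, 124, 128, 138, 156, 239, 243] ⇒ [1, 37, 125, 129, 139, 157, 240, 244]
  DwuIX GCGCG/5: at [49, 81, 199, 217] ⇒ [54, 86, 204, 222]

All cut coordinates (distinct, sorted): [1, 5, 13, 28, 37, 45, 54, 72, 75, 86, 91, 99, 108, 125, 129, 139, 153, 157, 175, 178, 192, 198, 204, 222, 240, 244, 248]

Fragment lengths:
  [0,1): 1 bp
  [1,5): 4 bp
  [5,13): 8 bp
  [13,28): 15 bp
  [28,37): 9 bp
  [37,45): 8 bp
  [45,54): 9 bp
  [54,72): 18 bp
  [72,75): 3 bp
  [75,86): 11 bp
  [86,91): 5 bp
  [91,99): 8 bp
  [99,108): 9 bp
  [108,125): 17 bp
  [125,129): 4 bp
  [129,139): 10 bp
  [139,153): 14 bp
  [153,157): 4 bp
  [157,175): 18 bp
  [175,178): 3 bp
  [178,192): 14 bp
  [192,198): 6 bp
  [198,204): 6 bp
  [204,222): 18 bp
  [222,240): 18 bp
  [240,244): 4 bp
  [244,248): 4 bp
  [248,254): 6 bp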